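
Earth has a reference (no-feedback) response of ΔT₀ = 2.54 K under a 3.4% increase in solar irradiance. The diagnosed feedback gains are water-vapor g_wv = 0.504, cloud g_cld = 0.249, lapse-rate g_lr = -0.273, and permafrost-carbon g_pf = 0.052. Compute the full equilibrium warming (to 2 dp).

Total gain g = 0.504 + 0.249 − 0.273 + 0.052 = 0.532.
Amplification A = 1/(1 − 0.532) = 2.137.
ΔT = 2.54 × 2.137 = 5.43 K.

5.43 K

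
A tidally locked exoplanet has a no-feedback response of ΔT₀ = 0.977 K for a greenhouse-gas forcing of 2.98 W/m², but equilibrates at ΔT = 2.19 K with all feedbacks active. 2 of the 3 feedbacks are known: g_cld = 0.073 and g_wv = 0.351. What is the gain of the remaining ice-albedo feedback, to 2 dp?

0.13

Amplification A = ΔT/ΔT₀ = 2.19/0.977 = 2.242.
Total gain g = 1 − 1/A = 1 − 1/2.242 = 0.554.
Known gains sum to 0.073 + 0.351 = 0.424.
g_ice = 0.554 − 0.424 = 0.13.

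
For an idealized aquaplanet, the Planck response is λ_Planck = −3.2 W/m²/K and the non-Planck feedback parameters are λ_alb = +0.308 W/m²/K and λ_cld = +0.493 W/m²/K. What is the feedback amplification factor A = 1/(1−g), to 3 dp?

1.334

Convert to gains: g_alb = 0.308/3.2 = 0.09625; g_cld = 0.493/3.2 = 0.1541.
Total gain g = 0.25035.
A = 1/(1 − 0.25035) = 1.334.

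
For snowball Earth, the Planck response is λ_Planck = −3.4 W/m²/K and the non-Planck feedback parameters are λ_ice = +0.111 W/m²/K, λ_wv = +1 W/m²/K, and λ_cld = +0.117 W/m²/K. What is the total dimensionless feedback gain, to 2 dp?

0.36

Convert to gains: g_ice = 0.111/3.4 = 0.03265; g_wv = 1/3.4 = 0.2941; g_cld = 0.117/3.4 = 0.03441.
Total gain g = 0.36116.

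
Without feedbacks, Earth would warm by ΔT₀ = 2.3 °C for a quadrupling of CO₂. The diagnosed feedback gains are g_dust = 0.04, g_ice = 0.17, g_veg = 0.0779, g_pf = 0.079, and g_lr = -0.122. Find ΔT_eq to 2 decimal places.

3.05 °C

Total gain g = 0.04 + 0.17 + 0.0779 + 0.079 − 0.122 = 0.2449.
Amplification A = 1/(1 − 0.2449) = 1.324.
ΔT = 2.3 × 1.324 = 3.05 °C.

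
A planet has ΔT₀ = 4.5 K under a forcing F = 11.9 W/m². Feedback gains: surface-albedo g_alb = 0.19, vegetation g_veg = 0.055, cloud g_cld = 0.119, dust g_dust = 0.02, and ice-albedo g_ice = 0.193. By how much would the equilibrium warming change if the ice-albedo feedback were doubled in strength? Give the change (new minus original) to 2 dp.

8.93 K

Original: g = 0.577, ΔT = 4.5/(1−0.577) = 10.6383 K.
With doubled ice-albedo: g' = 0.77, ΔT' = 4.5/(1−0.77) = 19.5652 K.
Change = 19.5652 − 10.6383 = 8.93 K.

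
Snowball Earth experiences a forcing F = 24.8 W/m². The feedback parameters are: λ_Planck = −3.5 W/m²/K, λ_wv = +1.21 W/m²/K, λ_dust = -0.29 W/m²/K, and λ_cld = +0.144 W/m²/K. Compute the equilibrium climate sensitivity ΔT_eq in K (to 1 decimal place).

10.2 K

Net feedback parameter λ = (−3.5) + (+1.21) + (-0.29) + (+0.144) = -2.436 W/m²/K.
ΔT = −F/λ = −24.8/(-2.436) = 10.2 K.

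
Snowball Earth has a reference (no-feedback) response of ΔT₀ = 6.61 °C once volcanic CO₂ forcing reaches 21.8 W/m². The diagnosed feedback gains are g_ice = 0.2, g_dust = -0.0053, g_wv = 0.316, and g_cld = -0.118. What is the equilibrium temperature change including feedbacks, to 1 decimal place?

10.9 °C

Total gain g = 0.2 − 0.0053 + 0.316 − 0.118 = 0.3927.
Amplification A = 1/(1 − 0.3927) = 1.647.
ΔT = 6.61 × 1.647 = 10.9 °C.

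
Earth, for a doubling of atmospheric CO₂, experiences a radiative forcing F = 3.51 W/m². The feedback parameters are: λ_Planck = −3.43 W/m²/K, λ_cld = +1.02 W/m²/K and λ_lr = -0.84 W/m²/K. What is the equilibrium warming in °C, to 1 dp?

Net feedback parameter λ = (−3.43) + (+1.02) + (-0.84) = -3.25 W/m²/K.
ΔT = −F/λ = −3.51/(-3.25) = 1.1 °C.

1.1 °C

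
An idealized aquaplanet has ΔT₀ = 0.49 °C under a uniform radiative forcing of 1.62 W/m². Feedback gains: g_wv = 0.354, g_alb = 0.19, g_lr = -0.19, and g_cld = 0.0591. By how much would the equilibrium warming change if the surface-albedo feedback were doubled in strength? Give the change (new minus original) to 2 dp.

0.40 °C

Original: g = 0.4131, ΔT = 0.49/(1−0.4131) = 0.8349 °C.
With doubled surface-albedo: g' = 0.6031, ΔT' = 0.49/(1−0.6031) = 1.2346 °C.
Change = 1.2346 − 0.8349 = 0.40 °C.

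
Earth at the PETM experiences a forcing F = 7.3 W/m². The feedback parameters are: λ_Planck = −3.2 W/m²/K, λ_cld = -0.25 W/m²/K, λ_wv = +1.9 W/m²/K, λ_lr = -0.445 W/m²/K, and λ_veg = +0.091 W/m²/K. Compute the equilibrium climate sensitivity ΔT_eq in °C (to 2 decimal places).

Net feedback parameter λ = (−3.2) + (-0.25) + (+1.9) + (-0.445) + (+0.091) = -1.904 W/m²/K.
ΔT = −F/λ = −7.3/(-1.904) = 3.83 °C.

3.83 °C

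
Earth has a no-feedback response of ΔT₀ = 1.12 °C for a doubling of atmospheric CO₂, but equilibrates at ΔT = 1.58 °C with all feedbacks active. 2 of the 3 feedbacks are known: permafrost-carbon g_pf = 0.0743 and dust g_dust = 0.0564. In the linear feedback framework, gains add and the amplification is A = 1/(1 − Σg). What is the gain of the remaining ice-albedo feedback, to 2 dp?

0.16

Amplification A = ΔT/ΔT₀ = 1.58/1.12 = 1.411.
Total gain g = 1 − 1/A = 1 − 1/1.411 = 0.2913.
Known gains sum to 0.0743 + 0.0564 = 0.1307.
g_ice = 0.2913 − 0.1307 = 0.16.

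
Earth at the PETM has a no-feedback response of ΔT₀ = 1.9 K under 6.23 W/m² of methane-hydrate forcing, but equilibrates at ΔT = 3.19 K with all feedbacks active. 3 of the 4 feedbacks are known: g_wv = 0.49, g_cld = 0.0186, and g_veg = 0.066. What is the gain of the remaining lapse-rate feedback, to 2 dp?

-0.17

Amplification A = ΔT/ΔT₀ = 3.19/1.9 = 1.679.
Total gain g = 1 − 1/A = 1 − 1/1.679 = 0.4044.
Known gains sum to 0.49 + 0.0186 + 0.066 = 0.5746.
g_lr = 0.4044 − 0.5746 = -0.17.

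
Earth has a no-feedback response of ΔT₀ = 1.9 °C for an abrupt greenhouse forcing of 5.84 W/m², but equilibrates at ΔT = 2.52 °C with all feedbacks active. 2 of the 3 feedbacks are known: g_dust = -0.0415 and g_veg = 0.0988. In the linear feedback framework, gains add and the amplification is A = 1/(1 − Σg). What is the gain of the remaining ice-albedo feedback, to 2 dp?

Amplification A = ΔT/ΔT₀ = 2.52/1.9 = 1.326.
Total gain g = 1 − 1/A = 1 − 1/1.326 = 0.2459.
Known gains sum to -0.0415 + 0.0988 = 0.0573.
g_ice = 0.2459 − 0.0573 = 0.19.

0.19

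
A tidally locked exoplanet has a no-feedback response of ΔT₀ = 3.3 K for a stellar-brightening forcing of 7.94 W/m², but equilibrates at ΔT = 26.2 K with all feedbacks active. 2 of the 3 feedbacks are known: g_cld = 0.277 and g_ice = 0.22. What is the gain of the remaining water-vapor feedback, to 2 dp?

Amplification A = ΔT/ΔT₀ = 26.2/3.3 = 7.939.
Total gain g = 1 − 1/A = 1 − 1/7.939 = 0.874.
Known gains sum to 0.277 + 0.22 = 0.497.
g_wv = 0.874 − 0.497 = 0.38.

0.38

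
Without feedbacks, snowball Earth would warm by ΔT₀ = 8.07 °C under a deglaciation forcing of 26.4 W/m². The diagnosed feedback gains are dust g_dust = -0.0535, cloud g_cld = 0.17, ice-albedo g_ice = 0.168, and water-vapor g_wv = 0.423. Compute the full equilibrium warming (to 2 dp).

Total gain g = -0.0535 + 0.17 + 0.168 + 0.423 = 0.7075.
Amplification A = 1/(1 − 0.7075) = 3.419.
ΔT = 8.07 × 3.419 = 27.59 °C.

27.59 °C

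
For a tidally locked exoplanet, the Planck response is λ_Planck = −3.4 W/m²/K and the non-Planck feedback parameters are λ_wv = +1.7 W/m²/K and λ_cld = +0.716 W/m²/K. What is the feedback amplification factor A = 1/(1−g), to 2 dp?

3.46

Convert to gains: g_wv = 1.7/3.4 = 0.5; g_cld = 0.716/3.4 = 0.2106.
Total gain g = 0.7106.
A = 1/(1 − 0.7106) = 3.46.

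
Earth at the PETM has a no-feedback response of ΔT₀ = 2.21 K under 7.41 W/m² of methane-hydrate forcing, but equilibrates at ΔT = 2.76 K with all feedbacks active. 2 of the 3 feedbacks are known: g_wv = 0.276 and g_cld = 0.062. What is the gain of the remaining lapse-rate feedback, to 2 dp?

-0.14

Amplification A = ΔT/ΔT₀ = 2.76/2.21 = 1.249.
Total gain g = 1 − 1/A = 1 − 1/1.249 = 0.1994.
Known gains sum to 0.276 + 0.062 = 0.338.
g_lr = 0.1994 − 0.338 = -0.14.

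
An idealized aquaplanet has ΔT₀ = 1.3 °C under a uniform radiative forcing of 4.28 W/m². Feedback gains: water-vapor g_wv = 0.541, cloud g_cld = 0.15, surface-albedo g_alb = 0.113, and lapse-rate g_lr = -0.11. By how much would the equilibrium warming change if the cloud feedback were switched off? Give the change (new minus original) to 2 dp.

-1.40 °C

Original: g = 0.694, ΔT = 1.3/(1−0.694) = 4.2484 °C.
Without cloud: g' = 0.544, ΔT' = 1.3/(1−0.544) = 2.8509 °C.
Change = 2.8509 − 4.2484 = -1.40 °C.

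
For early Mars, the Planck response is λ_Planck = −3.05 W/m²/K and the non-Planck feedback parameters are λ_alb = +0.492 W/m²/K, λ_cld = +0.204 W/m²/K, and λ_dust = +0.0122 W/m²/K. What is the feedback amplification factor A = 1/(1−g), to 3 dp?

1.302

Convert to gains: g_alb = 0.492/3.05 = 0.1613; g_cld = 0.204/3.05 = 0.06689; g_dust = 0.0122/3.05 = 0.004.
Total gain g = 0.23219.
A = 1/(1 − 0.23219) = 1.302.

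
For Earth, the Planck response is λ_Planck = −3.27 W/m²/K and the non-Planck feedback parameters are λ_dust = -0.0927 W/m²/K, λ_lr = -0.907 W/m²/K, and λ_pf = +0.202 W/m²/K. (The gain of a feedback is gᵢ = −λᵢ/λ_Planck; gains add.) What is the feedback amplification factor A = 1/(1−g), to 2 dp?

0.80

Convert to gains: g_dust = -0.0927/3.27 = -0.02835; g_lr = -0.907/3.27 = -0.2774; g_pf = 0.202/3.27 = 0.06177.
Total gain g = -0.24398.
A = 1/(1 + 0.24398) = 0.80.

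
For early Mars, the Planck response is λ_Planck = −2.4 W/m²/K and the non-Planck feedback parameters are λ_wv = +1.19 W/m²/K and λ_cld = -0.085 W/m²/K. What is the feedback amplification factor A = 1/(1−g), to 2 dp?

Convert to gains: g_wv = 1.19/2.4 = 0.4958; g_cld = -0.085/2.4 = -0.03542.
Total gain g = 0.46038.
A = 1/(1 − 0.46038) = 1.85.

1.85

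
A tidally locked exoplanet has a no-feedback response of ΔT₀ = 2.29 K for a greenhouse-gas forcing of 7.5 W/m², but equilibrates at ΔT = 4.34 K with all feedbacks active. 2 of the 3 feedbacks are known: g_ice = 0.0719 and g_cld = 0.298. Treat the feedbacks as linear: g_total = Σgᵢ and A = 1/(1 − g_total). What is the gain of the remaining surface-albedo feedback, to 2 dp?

Amplification A = ΔT/ΔT₀ = 4.34/2.29 = 1.895.
Total gain g = 1 − 1/A = 1 − 1/1.895 = 0.4723.
Known gains sum to 0.0719 + 0.298 = 0.3699.
g_alb = 0.4723 − 0.3699 = 0.10.

0.10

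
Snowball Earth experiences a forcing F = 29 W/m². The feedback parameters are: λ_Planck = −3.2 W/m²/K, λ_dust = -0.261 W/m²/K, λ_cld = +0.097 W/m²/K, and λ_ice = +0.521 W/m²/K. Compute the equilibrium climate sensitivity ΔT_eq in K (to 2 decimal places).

10.20 K

Net feedback parameter λ = (−3.2) + (-0.261) + (+0.097) + (+0.521) = -2.843 W/m²/K.
ΔT = −F/λ = −29/(-2.843) = 10.20 K.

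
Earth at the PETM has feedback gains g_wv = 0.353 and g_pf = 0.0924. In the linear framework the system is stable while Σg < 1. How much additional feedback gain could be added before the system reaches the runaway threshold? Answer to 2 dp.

Current total gain = 0.353 + 0.0924 = 0.4454.
Margin to runaway = 1 − 0.4454 = 0.55.

0.55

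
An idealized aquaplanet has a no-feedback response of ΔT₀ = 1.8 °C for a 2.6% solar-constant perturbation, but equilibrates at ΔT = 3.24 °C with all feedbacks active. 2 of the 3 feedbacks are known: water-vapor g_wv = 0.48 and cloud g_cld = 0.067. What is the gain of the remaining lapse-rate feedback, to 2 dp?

-0.10

Amplification A = ΔT/ΔT₀ = 3.24/1.8 = 1.8.
Total gain g = 1 − 1/A = 1 − 1/1.8 = 0.4444.
Known gains sum to 0.48 + 0.067 = 0.547.
g_lr = 0.4444 − 0.547 = -0.10.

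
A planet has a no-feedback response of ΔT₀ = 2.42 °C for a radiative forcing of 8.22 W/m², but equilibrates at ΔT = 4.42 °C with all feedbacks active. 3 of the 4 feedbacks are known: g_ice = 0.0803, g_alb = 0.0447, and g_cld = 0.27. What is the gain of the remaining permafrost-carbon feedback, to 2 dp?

Amplification A = ΔT/ΔT₀ = 4.42/2.42 = 1.826.
Total gain g = 1 − 1/A = 1 − 1/1.826 = 0.4524.
Known gains sum to 0.0803 + 0.0447 + 0.27 = 0.395.
g_pf = 0.4524 − 0.395 = 0.06.

0.06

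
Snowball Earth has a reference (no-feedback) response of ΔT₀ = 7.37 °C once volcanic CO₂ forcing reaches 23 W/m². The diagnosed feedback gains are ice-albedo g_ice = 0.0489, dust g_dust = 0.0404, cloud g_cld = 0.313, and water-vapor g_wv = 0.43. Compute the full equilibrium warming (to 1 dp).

Total gain g = 0.0489 + 0.0404 + 0.313 + 0.43 = 0.8323.
Amplification A = 1/(1 − 0.8323) = 5.963.
ΔT = 7.37 × 5.963 = 43.9 °C.

43.9 °C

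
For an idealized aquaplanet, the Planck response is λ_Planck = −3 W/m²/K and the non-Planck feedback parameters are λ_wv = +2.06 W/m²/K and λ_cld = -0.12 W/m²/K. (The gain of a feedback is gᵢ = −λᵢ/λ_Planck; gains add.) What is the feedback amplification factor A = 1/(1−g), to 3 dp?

Convert to gains: g_wv = 2.06/3 = 0.6867; g_cld = -0.12/3 = -0.04.
Total gain g = 0.6467.
A = 1/(1 − 0.6467) = 2.830.

2.830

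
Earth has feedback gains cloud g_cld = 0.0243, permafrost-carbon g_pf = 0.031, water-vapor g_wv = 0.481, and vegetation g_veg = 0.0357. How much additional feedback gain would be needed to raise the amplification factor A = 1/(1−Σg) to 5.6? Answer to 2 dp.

Current total gain = 0.572.
Target gain for A = 5.6: g* = 1 − 1/5.6 = 0.8214.
Additional gain needed = 0.8214 − 0.572 = 0.25.

0.25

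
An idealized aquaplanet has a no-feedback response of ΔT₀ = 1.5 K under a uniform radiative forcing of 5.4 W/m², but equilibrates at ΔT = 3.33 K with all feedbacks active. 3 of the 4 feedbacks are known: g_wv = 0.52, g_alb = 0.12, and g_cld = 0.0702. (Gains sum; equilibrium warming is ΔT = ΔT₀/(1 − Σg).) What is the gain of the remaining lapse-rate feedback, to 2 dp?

-0.16

Amplification A = ΔT/ΔT₀ = 3.33/1.5 = 2.22.
Total gain g = 1 − 1/A = 1 − 1/2.22 = 0.5495.
Known gains sum to 0.52 + 0.12 + 0.0702 = 0.7102.
g_lr = 0.5495 − 0.7102 = -0.16.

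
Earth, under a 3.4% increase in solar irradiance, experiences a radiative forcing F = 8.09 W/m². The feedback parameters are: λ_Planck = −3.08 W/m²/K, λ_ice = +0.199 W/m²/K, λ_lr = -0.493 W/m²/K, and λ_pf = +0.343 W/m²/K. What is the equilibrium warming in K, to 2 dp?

Net feedback parameter λ = (−3.08) + (+0.199) + (-0.493) + (+0.343) = -3.031 W/m²/K.
ΔT = −F/λ = −8.09/(-3.031) = 2.67 K.

2.67 K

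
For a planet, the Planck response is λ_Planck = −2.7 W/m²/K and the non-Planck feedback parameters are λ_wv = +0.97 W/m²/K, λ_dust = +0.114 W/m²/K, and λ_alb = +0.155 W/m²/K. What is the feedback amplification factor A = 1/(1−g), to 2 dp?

Convert to gains: g_wv = 0.97/2.7 = 0.3593; g_dust = 0.114/2.7 = 0.04222; g_alb = 0.155/2.7 = 0.05741.
Total gain g = 0.45893.
A = 1/(1 − 0.45893) = 1.85.

1.85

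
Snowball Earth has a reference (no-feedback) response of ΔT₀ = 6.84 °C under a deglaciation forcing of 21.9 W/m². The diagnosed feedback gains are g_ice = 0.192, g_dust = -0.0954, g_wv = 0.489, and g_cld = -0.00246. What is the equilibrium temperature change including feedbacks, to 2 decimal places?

16.41 °C

Total gain g = 0.192 − 0.0954 + 0.489 − 0.00246 = 0.58314.
Amplification A = 1/(1 − 0.58314) = 2.399.
ΔT = 6.84 × 2.399 = 16.41 °C.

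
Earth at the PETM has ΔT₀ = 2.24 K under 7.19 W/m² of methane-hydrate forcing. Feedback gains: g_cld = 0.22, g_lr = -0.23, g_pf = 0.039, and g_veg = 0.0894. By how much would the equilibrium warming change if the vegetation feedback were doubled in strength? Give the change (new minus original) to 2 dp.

0.29 K

Original: g = 0.1184, ΔT = 2.24/(1−0.1184) = 2.5408 K.
With doubled vegetation: g' = 0.2078, ΔT' = 2.24/(1−0.2078) = 2.8276 K.
Change = 2.8276 − 2.5408 = 0.29 K.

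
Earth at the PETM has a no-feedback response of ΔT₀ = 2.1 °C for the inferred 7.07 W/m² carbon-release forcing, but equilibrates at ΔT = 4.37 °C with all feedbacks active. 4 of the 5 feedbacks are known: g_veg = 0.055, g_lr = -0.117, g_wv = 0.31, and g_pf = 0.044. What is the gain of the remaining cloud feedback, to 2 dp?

0.23

Amplification A = ΔT/ΔT₀ = 4.37/2.1 = 2.081.
Total gain g = 1 − 1/A = 1 − 1/2.081 = 0.5195.
Known gains sum to 0.055 − 0.117 + 0.31 + 0.044 = 0.292.
g_cld = 0.5195 − 0.292 = 0.23.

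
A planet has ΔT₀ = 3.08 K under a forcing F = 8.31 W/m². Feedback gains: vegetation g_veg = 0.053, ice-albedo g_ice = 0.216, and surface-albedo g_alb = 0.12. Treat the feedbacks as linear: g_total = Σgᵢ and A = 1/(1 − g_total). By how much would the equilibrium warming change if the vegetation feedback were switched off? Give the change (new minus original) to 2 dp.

Original: g = 0.389, ΔT = 3.08/(1−0.389) = 5.0409 K.
Without vegetation: g' = 0.336, ΔT' = 3.08/(1−0.336) = 4.6386 K.
Change = 4.6386 − 5.0409 = -0.40 K.

-0.40 K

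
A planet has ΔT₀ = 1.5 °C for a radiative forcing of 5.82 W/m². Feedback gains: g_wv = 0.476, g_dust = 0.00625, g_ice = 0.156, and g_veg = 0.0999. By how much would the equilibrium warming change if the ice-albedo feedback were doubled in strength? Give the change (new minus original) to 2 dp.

Original: g = 0.73815, ΔT = 1.5/(1−0.73815) = 5.7285 °C.
With doubled ice-albedo: g' = 0.89415, ΔT' = 1.5/(1−0.89415) = 14.1710 °C.
Change = 14.1710 − 5.7285 = 8.44 °C.

8.44 °C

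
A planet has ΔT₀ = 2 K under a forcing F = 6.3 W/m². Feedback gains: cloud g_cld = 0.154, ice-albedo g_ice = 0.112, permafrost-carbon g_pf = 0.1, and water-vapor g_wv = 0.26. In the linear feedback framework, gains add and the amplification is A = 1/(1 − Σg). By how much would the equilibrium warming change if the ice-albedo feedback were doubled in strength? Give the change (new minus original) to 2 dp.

2.29 K

Original: g = 0.626, ΔT = 2/(1−0.626) = 5.3476 K.
With doubled ice-albedo: g' = 0.738, ΔT' = 2/(1−0.738) = 7.6336 K.
Change = 7.6336 − 5.3476 = 2.29 K.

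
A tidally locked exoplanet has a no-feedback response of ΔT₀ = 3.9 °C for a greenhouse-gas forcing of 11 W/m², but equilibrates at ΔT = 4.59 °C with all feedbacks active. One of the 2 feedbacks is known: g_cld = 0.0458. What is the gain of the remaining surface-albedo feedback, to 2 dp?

0.10

Amplification A = ΔT/ΔT₀ = 4.59/3.9 = 1.177.
Total gain g = 1 − 1/A = 1 − 1/1.177 = 0.1504.
The known gain is 0.0458.
g_alb = 0.1504 − 0.0458 = 0.10.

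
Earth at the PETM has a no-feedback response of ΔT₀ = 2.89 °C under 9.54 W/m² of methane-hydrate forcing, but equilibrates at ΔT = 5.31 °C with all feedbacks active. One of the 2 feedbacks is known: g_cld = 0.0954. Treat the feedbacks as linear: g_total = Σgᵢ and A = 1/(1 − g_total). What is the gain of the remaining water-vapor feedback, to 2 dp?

Amplification A = ΔT/ΔT₀ = 5.31/2.89 = 1.837.
Total gain g = 1 − 1/A = 1 − 1/1.837 = 0.4556.
The known gain is 0.0954.
g_wv = 0.4556 − 0.0954 = 0.36.

0.36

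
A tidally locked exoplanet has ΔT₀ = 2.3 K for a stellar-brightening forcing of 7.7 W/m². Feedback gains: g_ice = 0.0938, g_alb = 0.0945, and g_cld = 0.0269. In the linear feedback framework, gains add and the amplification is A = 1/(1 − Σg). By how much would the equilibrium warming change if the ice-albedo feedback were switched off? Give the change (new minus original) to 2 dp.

-0.31 K

Original: g = 0.2152, ΔT = 2.3/(1−0.2152) = 2.9307 K.
Without ice-albedo: g' = 0.1214, ΔT' = 2.3/(1−0.1214) = 2.6178 K.
Change = 2.6178 − 2.9307 = -0.31 K.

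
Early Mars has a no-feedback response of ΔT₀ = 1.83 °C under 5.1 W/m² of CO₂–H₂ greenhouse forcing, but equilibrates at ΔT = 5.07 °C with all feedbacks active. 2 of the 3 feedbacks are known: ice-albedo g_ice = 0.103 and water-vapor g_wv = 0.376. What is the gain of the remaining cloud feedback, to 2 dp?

Amplification A = ΔT/ΔT₀ = 5.07/1.83 = 2.77.
Total gain g = 1 − 1/A = 1 − 1/2.77 = 0.639.
Known gains sum to 0.103 + 0.376 = 0.479.
g_cld = 0.639 − 0.479 = 0.16.

0.16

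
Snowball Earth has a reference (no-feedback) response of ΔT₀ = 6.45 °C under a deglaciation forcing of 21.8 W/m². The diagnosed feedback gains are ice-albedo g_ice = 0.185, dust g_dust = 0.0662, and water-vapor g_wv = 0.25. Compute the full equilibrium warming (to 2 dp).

Total gain g = 0.185 + 0.0662 + 0.25 = 0.5012.
Amplification A = 1/(1 − 0.5012) = 2.005.
ΔT = 6.45 × 2.005 = 12.93 °C.

12.93 °C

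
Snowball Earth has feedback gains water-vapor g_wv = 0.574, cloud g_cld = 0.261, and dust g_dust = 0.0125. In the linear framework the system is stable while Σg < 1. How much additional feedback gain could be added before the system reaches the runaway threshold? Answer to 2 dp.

Current total gain = 0.574 + 0.261 + 0.0125 = 0.8475.
Margin to runaway = 1 − 0.8475 = 0.15.

0.15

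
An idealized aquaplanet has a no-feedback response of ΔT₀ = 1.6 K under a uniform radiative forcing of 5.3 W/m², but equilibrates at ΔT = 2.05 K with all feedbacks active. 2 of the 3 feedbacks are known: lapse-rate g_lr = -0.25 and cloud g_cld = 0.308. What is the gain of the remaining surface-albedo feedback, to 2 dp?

Amplification A = ΔT/ΔT₀ = 2.05/1.6 = 1.281.
Total gain g = 1 − 1/A = 1 − 1/1.281 = 0.2194.
Known gains sum to -0.25 + 0.308 = 0.058.
g_alb = 0.2194 − 0.058 = 0.16.

0.16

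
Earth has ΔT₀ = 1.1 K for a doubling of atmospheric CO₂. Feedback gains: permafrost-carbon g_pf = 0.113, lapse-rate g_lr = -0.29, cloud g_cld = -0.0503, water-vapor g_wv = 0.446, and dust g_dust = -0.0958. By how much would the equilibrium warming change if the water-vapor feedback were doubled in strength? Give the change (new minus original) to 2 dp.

1.30 K

Original: g = 0.1229, ΔT = 1.1/(1−0.1229) = 1.2541 K.
With doubled water-vapor: g' = 0.5689, ΔT' = 1.1/(1−0.5689) = 2.5516 K.
Change = 2.5516 − 1.2541 = 1.30 K.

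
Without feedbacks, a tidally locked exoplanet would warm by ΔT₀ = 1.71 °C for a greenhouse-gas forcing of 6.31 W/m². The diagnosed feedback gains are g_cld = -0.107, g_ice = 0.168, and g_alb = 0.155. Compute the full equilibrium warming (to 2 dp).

2.18 °C

Total gain g = -0.107 + 0.168 + 0.155 = 0.216.
Amplification A = 1/(1 − 0.216) = 1.276.
ΔT = 1.71 × 1.276 = 2.18 °C.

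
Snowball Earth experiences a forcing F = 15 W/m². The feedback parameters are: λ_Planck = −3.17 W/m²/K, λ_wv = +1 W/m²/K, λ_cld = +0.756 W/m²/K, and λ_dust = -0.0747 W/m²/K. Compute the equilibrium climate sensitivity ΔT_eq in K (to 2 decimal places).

10.08 K

Net feedback parameter λ = (−3.17) + (+1) + (+0.756) + (-0.0747) = -1.4887 W/m²/K.
ΔT = −F/λ = −15/(-1.4887) = 10.08 K.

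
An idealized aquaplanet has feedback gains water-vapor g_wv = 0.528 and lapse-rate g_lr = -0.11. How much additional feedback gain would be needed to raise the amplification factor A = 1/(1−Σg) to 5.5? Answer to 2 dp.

Current total gain = 0.418.
Target gain for A = 5.5: g* = 1 − 1/5.5 = 0.8182.
Additional gain needed = 0.8182 − 0.418 = 0.40.

0.40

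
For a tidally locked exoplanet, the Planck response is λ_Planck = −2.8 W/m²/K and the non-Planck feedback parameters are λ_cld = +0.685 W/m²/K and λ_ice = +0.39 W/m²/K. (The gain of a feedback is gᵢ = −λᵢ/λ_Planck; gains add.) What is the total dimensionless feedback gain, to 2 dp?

Convert to gains: g_cld = 0.685/2.8 = 0.2446; g_ice = 0.39/2.8 = 0.1393.
Total gain g = 0.3839.

0.38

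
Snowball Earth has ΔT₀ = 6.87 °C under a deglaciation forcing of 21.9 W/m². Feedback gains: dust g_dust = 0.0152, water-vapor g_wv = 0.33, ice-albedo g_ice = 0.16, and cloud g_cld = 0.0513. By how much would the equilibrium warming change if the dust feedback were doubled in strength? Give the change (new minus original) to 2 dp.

0.55 °C

Original: g = 0.5565, ΔT = 6.87/(1−0.5565) = 15.4904 °C.
With doubled dust: g' = 0.5717, ΔT' = 6.87/(1−0.5717) = 16.0402 °C.
Change = 16.0402 − 15.4904 = 0.55 °C.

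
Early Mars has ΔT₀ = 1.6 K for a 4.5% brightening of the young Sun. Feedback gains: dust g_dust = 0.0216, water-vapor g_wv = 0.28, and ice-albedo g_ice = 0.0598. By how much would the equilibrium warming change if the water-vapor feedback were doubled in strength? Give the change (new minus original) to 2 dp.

1.96 K

Original: g = 0.3614, ΔT = 1.6/(1−0.3614) = 2.5055 K.
With doubled water-vapor: g' = 0.6414, ΔT' = 1.6/(1−0.6414) = 4.4618 K.
Change = 4.4618 − 2.5055 = 1.96 K.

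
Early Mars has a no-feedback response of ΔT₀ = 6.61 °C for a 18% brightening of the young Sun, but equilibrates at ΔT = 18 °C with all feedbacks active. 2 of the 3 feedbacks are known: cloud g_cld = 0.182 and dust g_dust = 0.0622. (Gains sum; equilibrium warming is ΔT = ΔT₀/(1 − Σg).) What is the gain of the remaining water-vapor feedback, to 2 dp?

Amplification A = ΔT/ΔT₀ = 18/6.61 = 2.723.
Total gain g = 1 − 1/A = 1 − 1/2.723 = 0.6328.
Known gains sum to 0.182 + 0.0622 = 0.2442.
g_wv = 0.6328 − 0.2442 = 0.39.

0.39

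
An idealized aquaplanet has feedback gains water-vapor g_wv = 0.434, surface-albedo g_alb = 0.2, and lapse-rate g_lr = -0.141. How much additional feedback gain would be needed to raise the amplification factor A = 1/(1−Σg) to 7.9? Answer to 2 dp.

0.38

Current total gain = 0.493.
Target gain for A = 7.9: g* = 1 − 1/7.9 = 0.8734.
Additional gain needed = 0.8734 − 0.493 = 0.38.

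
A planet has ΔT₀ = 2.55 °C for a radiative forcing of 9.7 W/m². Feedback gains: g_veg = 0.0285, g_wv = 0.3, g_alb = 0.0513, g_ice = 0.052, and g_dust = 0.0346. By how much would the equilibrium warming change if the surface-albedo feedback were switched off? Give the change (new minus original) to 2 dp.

Original: g = 0.4664, ΔT = 2.55/(1−0.4664) = 4.7789 °C.
Without surface-albedo: g' = 0.4151, ΔT' = 2.55/(1−0.4151) = 4.3597 °C.
Change = 4.3597 − 4.7789 = -0.42 °C.

-0.42 °C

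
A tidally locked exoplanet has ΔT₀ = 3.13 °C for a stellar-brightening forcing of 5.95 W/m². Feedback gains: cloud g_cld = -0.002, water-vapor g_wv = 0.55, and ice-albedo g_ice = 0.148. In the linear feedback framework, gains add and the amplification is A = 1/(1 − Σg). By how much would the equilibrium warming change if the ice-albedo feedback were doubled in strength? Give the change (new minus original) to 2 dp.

9.77 °C

Original: g = 0.696, ΔT = 3.13/(1−0.696) = 10.2961 °C.
With doubled ice-albedo: g' = 0.844, ΔT' = 3.13/(1−0.844) = 20.0641 °C.
Change = 20.0641 − 10.2961 = 9.77 °C.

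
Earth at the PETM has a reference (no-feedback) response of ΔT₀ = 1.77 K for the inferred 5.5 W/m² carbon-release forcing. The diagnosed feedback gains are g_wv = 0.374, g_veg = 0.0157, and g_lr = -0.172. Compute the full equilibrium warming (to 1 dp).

2.3 K

Total gain g = 0.374 + 0.0157 − 0.172 = 0.2177.
Amplification A = 1/(1 − 0.2177) = 1.278.
ΔT = 1.77 × 1.278 = 2.3 K.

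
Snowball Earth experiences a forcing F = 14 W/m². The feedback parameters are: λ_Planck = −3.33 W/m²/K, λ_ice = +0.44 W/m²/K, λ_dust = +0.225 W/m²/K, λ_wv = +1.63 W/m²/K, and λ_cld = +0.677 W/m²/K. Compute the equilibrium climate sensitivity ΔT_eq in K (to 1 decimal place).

39.1 K

Net feedback parameter λ = (−3.33) + (+0.44) + (+0.225) + (+1.63) + (+0.677) = -0.358 W/m²/K.
ΔT = −F/λ = −14/(-0.358) = 39.1 K.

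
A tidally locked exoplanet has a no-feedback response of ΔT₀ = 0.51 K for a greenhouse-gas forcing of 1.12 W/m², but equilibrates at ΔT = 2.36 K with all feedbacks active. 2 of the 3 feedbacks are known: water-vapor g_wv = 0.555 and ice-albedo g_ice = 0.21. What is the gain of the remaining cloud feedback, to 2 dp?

Amplification A = ΔT/ΔT₀ = 2.36/0.51 = 4.627.
Total gain g = 1 − 1/A = 1 − 1/4.627 = 0.7839.
Known gains sum to 0.555 + 0.21 = 0.765.
g_cld = 0.7839 − 0.765 = 0.02.

0.02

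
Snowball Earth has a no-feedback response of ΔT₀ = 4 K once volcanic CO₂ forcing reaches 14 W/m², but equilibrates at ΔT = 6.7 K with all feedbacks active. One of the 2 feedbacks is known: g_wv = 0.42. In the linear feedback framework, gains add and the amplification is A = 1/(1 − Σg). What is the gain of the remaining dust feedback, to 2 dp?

Amplification A = ΔT/ΔT₀ = 6.7/4 = 1.675.
Total gain g = 1 − 1/A = 1 − 1/1.675 = 0.403.
The known gain is 0.42.
g_dust = 0.403 − 0.42 = -0.02.

-0.02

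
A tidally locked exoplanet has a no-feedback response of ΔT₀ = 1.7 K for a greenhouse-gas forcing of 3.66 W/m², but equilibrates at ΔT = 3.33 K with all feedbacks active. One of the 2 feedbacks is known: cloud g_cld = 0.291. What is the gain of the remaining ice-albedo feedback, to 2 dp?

Amplification A = ΔT/ΔT₀ = 3.33/1.7 = 1.959.
Total gain g = 1 − 1/A = 1 − 1/1.959 = 0.4895.
The known gain is 0.291.
g_ice = 0.4895 − 0.291 = 0.20.

0.20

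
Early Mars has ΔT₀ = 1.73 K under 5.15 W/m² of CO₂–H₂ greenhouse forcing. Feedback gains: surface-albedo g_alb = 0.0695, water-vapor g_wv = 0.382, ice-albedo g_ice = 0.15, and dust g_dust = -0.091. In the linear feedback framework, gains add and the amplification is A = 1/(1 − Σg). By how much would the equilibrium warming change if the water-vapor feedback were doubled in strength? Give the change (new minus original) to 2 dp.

Original: g = 0.5105, ΔT = 1.73/(1−0.5105) = 3.5342 K.
With doubled water-vapor: g' = 0.8925, ΔT' = 1.73/(1−0.8925) = 16.0930 K.
Change = 16.0930 − 3.5342 = 12.56 K.

12.56 K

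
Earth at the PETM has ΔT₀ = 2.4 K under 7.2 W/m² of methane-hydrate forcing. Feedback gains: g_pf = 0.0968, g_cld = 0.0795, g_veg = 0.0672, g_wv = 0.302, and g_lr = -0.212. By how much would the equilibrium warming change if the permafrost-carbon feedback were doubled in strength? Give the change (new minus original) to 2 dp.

0.61 K

Original: g = 0.3335, ΔT = 2.4/(1−0.3335) = 3.6009 K.
With doubled permafrost-carbon: g' = 0.4303, ΔT' = 2.4/(1−0.4303) = 4.2127 K.
Change = 4.2127 − 3.6009 = 0.61 K.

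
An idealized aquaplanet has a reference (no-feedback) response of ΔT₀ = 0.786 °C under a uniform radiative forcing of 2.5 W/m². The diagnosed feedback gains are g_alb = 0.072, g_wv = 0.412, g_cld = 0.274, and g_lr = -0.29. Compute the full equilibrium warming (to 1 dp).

1.5 °C

Total gain g = 0.072 + 0.412 + 0.274 − 0.29 = 0.468.
Amplification A = 1/(1 − 0.468) = 1.88.
ΔT = 0.786 × 1.88 = 1.5 °C.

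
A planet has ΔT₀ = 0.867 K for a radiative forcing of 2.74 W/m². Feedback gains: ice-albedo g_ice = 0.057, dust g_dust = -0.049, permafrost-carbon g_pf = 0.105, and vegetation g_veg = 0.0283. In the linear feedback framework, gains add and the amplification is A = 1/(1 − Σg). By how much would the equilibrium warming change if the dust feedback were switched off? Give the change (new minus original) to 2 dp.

Original: g = 0.1413, ΔT = 0.867/(1−0.1413) = 1.0097 K.
Without dust: g' = 0.1903, ΔT' = 0.867/(1−0.1903) = 1.0708 K.
Change = 1.0708 − 1.0097 = 0.06 K.

0.06 K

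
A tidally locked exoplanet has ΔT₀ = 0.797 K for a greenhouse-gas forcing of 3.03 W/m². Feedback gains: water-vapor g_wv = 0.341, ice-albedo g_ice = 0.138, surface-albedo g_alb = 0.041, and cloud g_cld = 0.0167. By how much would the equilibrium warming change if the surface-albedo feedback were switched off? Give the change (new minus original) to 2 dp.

-0.14 K

Original: g = 0.5367, ΔT = 0.797/(1−0.5367) = 1.7203 K.
Without surface-albedo: g' = 0.4957, ΔT' = 0.797/(1−0.4957) = 1.5804 K.
Change = 1.5804 − 1.7203 = -0.14 K.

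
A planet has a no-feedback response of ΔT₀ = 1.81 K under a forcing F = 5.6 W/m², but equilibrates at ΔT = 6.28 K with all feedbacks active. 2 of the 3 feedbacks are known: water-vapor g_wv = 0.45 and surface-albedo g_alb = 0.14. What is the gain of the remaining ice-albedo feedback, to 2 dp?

0.12

Amplification A = ΔT/ΔT₀ = 6.28/1.81 = 3.47.
Total gain g = 1 − 1/A = 1 − 1/3.47 = 0.7118.
Known gains sum to 0.45 + 0.14 = 0.59.
g_ice = 0.7118 − 0.59 = 0.12.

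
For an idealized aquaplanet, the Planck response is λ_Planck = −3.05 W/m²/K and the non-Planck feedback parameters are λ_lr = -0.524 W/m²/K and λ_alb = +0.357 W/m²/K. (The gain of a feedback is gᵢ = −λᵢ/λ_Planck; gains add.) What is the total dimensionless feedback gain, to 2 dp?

-0.05

Convert to gains: g_lr = -0.524/3.05 = -0.1718; g_alb = 0.357/3.05 = 0.117.
Total gain g = -0.0548.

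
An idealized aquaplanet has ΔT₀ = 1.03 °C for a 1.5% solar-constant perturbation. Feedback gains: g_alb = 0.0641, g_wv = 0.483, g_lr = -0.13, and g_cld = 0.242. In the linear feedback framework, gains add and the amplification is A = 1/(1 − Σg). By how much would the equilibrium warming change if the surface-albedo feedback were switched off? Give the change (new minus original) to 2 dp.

-0.48 °C

Original: g = 0.6591, ΔT = 1.03/(1−0.6591) = 3.0214 °C.
Without surface-albedo: g' = 0.595, ΔT' = 1.03/(1−0.595) = 2.5432 °C.
Change = 2.5432 − 3.0214 = -0.48 °C.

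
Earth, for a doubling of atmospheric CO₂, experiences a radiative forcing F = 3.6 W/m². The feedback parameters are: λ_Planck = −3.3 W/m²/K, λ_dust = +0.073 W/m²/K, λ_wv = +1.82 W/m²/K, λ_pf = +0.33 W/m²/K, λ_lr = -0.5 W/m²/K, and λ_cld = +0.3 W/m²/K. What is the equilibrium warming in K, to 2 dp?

Net feedback parameter λ = (−3.3) + (+0.073) + (+1.82) + (+0.33) + (-0.5) + (+0.3) = -1.277 W/m²/K.
ΔT = −F/λ = −3.6/(-1.277) = 2.82 K.

2.82 K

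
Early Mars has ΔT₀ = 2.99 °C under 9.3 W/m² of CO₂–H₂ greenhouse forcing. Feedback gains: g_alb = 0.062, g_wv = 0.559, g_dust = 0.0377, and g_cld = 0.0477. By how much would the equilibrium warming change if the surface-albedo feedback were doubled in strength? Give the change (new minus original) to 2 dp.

2.73 °C

Original: g = 0.7064, ΔT = 2.99/(1−0.7064) = 10.1839 °C.
With doubled surface-albedo: g' = 0.7684, ΔT' = 2.99/(1−0.7684) = 12.9102 °C.
Change = 12.9102 − 10.1839 = 2.73 °C.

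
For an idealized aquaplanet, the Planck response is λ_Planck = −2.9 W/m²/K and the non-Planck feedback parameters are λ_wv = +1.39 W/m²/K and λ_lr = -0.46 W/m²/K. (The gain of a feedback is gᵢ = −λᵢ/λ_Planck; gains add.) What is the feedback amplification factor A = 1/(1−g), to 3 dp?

1.472

Convert to gains: g_wv = 1.39/2.9 = 0.4793; g_lr = -0.46/2.9 = -0.1586.
Total gain g = 0.3207.
A = 1/(1 − 0.3207) = 1.472.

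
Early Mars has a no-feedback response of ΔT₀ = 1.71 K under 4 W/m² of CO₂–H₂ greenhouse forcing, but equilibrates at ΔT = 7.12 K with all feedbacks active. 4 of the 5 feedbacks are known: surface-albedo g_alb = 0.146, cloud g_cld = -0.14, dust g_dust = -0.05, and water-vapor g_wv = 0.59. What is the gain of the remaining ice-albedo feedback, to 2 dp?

0.21

Amplification A = ΔT/ΔT₀ = 7.12/1.71 = 4.164.
Total gain g = 1 − 1/A = 1 − 1/4.164 = 0.7598.
Known gains sum to 0.146 − 0.14 − 0.05 + 0.59 = 0.546.
g_ice = 0.7598 − 0.546 = 0.21.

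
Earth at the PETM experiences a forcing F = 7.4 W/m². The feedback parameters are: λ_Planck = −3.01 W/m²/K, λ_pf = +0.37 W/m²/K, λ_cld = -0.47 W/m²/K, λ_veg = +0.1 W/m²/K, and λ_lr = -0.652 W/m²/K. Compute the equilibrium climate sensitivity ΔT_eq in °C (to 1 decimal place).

2.0 °C

Net feedback parameter λ = (−3.01) + (+0.37) + (-0.47) + (+0.1) + (-0.652) = -3.662 W/m²/K.
ΔT = −F/λ = −7.4/(-3.662) = 2.0 °C.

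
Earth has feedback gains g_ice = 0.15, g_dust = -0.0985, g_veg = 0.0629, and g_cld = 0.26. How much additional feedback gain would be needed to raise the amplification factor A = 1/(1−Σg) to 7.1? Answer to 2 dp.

Current total gain = 0.3744.
Target gain for A = 7.1: g* = 1 − 1/7.1 = 0.8592.
Additional gain needed = 0.8592 − 0.3744 = 0.48.

0.48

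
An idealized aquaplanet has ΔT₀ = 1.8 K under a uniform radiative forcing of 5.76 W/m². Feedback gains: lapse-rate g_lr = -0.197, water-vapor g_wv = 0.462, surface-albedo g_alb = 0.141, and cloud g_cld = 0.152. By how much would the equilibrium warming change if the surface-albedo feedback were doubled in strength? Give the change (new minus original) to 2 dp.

1.91 K

Original: g = 0.558, ΔT = 1.8/(1−0.558) = 4.0724 K.
With doubled surface-albedo: g' = 0.699, ΔT' = 1.8/(1−0.699) = 5.9801 K.
Change = 5.9801 − 4.0724 = 1.91 K.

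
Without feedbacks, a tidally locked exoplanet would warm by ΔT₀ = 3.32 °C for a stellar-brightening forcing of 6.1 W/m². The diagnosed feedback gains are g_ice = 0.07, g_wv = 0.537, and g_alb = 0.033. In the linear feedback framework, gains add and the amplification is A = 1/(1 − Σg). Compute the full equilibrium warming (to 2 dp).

9.22 °C

Total gain g = 0.07 + 0.537 + 0.033 = 0.64.
Amplification A = 1/(1 − 0.64) = 2.778.
ΔT = 3.32 × 2.778 = 9.22 °C.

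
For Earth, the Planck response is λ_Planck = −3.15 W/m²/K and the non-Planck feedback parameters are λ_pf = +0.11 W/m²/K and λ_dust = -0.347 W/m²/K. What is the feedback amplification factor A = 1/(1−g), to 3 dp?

Convert to gains: g_pf = 0.11/3.15 = 0.03492; g_dust = -0.347/3.15 = -0.1102.
Total gain g = -0.07528.
A = 1/(1 + 0.07528) = 0.930.

0.930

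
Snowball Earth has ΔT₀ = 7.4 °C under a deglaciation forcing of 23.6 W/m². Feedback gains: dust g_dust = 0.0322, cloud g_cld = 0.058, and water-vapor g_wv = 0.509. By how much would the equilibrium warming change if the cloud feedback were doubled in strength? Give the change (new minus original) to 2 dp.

3.12 °C

Original: g = 0.5992, ΔT = 7.4/(1−0.5992) = 18.4631 °C.
With doubled cloud: g' = 0.6572, ΔT' = 7.4/(1−0.6572) = 21.5869 °C.
Change = 21.5869 − 18.4631 = 3.12 °C.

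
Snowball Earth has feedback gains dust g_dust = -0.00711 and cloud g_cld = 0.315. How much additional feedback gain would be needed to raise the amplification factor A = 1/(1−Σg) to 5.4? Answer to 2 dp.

0.51

Current total gain = 0.30789.
Target gain for A = 5.4: g* = 1 − 1/5.4 = 0.8148.
Additional gain needed = 0.8148 − 0.30789 = 0.51.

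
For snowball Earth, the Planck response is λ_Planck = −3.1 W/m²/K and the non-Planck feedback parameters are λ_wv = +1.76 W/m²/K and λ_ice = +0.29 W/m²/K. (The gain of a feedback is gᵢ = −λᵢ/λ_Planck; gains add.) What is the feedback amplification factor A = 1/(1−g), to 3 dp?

2.952

Convert to gains: g_wv = 1.76/3.1 = 0.5677; g_ice = 0.29/3.1 = 0.09355.
Total gain g = 0.66125.
A = 1/(1 − 0.66125) = 2.952.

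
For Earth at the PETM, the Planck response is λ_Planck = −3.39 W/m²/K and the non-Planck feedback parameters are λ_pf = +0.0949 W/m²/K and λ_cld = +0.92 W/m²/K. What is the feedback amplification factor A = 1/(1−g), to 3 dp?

1.427

Convert to gains: g_pf = 0.0949/3.39 = 0.02799; g_cld = 0.92/3.39 = 0.2714.
Total gain g = 0.29939.
A = 1/(1 − 0.29939) = 1.427.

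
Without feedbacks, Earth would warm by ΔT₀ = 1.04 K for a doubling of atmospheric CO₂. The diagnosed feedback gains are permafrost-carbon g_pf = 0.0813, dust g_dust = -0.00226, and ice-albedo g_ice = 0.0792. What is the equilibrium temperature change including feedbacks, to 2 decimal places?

1.24 K

Total gain g = 0.0813 − 0.00226 + 0.0792 = 0.15824.
Amplification A = 1/(1 − 0.15824) = 1.188.
ΔT = 1.04 × 1.188 = 1.24 K.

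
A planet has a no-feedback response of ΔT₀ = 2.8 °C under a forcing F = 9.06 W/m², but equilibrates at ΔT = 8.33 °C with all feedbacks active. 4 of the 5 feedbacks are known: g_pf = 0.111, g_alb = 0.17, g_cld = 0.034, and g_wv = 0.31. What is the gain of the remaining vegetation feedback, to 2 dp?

0.04

Amplification A = ΔT/ΔT₀ = 8.33/2.8 = 2.975.
Total gain g = 1 − 1/A = 1 − 1/2.975 = 0.6639.
Known gains sum to 0.111 + 0.17 + 0.034 + 0.31 = 0.625.
g_veg = 0.6639 − 0.625 = 0.04.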